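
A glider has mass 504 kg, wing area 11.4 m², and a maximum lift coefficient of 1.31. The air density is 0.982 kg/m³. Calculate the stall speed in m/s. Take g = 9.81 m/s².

V_stall = 26 m/s

Stall occurs when L = W at CL,max. W = mg = 504 × 9.81 = 4944 N.
V_stall = √(2W/(ρ·S·CL,max)) = √(2 × 4944 / (0.982 × 11.4 × 1.31))
V_stall = √674.3 = 26 m/s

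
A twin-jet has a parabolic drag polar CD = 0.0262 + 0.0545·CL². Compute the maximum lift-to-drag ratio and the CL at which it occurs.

(L/D)max = 13.2, at CL = 0.693

For CD = CD0 + K·CL², (L/D)max occurs at CL* = √(CD0/K) and equals 1/(2√(K·CD0)).
(L/D)max = 1/(2√(0.0545 × 0.0262)) = 1/(2 × 0.03779) = 13.2
CL* = √(0.0262/0.0545) = 0.693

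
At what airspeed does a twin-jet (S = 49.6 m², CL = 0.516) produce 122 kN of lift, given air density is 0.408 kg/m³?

v = 153 m/s

L = ½ρv²S·CL ⇒ v = √(2L/(ρ·S·CL))
v = √(2 × 1.22×10^5 / (0.408 × 49.6 × 0.516)) = √23370 = 153 m/s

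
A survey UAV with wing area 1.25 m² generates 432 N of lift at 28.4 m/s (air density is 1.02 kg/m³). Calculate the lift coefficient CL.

CL = 0.84

From L = ½ρv²S·CL, rearranging gives CL = 2L/(ρv²S).
CL = 2 × 432 / (1.02 × 28.4² × 1.25) = 0.84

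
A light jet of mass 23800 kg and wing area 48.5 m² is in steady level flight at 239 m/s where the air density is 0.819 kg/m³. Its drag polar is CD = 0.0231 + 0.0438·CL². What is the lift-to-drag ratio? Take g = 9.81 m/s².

In steady level flight, lift balances weight: W = mg = 23800 × 9.81 = 2.3348×10^5 N.
q = ½ρv² = ½ × 0.819 × 239² = 23390 Pa.
CL = 2W/(ρv²S) = 2×2.3348×10^5/(0.819×239²×48.5) = 0.2058.
CD = 0.0231 + 0.0438 × 0.2058² = 0.02496.
L/D = CL/CD = 0.2058 / 0.02496 = 8.25

L/D = 8.25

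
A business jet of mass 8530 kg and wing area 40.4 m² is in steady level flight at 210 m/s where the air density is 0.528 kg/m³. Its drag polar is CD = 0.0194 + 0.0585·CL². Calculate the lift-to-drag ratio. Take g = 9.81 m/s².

In steady level flight, lift balances weight: W = mg = 8530 × 9.81 = 83679 N.
Dynamic pressure q = 0.5 × 0.528 × 210² = 11640 Pa.
Required CL = L/(qS) = 83679/(11640·40.4) = 0.1779.
CD = 0.0194 + 0.0585 × 0.1779² = 0.02125.
L/D = CL/CD = 0.1779 / 0.02125 = 8.37

L/D = 8.37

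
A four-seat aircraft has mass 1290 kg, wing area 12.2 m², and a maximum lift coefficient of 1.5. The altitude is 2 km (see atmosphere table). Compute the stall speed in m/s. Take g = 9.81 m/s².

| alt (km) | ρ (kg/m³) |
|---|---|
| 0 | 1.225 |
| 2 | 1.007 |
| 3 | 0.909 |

V_stall = 37.1 m/s

At 2 km, from the table: ρ = 1.007 kg/m³.
Weight W = mg = 1290 × 9.81 = 12650 N.
From L = ½ρV²S·CL,max = W: V_stall = √(2W/(ρSCL,max)) = √(2·12650/(1.007·12.2·1.5))
V_stall = √1373 = 37.1 m/s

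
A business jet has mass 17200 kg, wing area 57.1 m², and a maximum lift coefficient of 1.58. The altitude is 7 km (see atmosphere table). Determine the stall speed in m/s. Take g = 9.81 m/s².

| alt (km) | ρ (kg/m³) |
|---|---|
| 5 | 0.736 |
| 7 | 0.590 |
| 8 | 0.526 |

V_stall = 79.6 m/s

At 7 km, from the table: ρ = 0.590 kg/m³.
At stall, lift equals weight: L = W = m·g = 17200 × 9.81 = 1.687×10^5 N.
V_stall = √(2W/(ρ·S·CL,max)) = √(2 × 1.687×10^5 / (0.59 × 57.1 × 1.58))
V_stall = √6340 = 79.6 m/s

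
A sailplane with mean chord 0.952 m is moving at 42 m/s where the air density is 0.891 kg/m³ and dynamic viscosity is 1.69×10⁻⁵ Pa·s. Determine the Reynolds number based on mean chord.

Re = 2.11×10^6

Re = ρ·v·c/μ = 0.891 × 42 × 0.952 / (1.69×10⁻⁵) = 2.11×10^6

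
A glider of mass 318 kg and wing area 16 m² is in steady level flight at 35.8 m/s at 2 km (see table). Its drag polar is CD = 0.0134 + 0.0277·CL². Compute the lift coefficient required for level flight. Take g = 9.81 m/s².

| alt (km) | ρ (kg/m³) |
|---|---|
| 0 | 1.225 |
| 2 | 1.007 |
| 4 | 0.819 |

CL = 0.302

At 2 km, from the table: ρ = 1.007 kg/m³.
In steady level flight, lift balances weight: W = mg = 318 × 9.81 = 3119.6 N.
q = ½ρv² = ½ × 1.007 × 35.8² = 645.3 Pa.
Required CL = L/(qS) = 3119.6/(645.3·16) = 0.3021.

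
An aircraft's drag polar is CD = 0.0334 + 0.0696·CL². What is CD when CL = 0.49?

CD = 0.0334 + 0.0696 × 0.49² = 0.0334 + 0.01671 = 0.0501

CD = 0.0501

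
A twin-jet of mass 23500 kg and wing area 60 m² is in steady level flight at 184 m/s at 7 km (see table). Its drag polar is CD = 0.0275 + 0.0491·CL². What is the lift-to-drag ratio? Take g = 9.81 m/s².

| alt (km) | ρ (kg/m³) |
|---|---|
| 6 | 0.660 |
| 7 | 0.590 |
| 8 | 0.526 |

L/D = 11.1

At 7 km, from the table: ρ = 0.590 kg/m³.
Weight W = mg = 23500 × 9.81 = 2.3054×10^5 N; in level flight L = W.
q = ½ρv² = ½ × 0.59 × 184² = 9988 Pa.
CL = 2W/(ρv²S) = 2×2.3054×10^5/(0.59×184²×60) = 0.3847.
CD = 0.0275 + 0.0491 × 0.3847² = 0.03477.
L/D = CL/CD = 0.3847 / 0.03477 = 11.1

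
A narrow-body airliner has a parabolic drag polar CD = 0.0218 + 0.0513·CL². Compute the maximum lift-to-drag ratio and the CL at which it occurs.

(L/D)max = 15, at CL = 0.652

For CD = CD0 + K·CL², (L/D)max occurs at CL* = √(CD0/K) and equals 1/(2√(K·CD0)).
(L/D)max = 1/(2√(0.0513 × 0.0218)) = 1/(2 × 0.03344) = 15
CL* = √(0.0218/0.0513) = 0.652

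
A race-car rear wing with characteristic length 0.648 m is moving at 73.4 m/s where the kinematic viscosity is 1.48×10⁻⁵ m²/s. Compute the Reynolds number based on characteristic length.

Re = v·c/ν = 73.4 × 0.648 / (1.48×10⁻⁵) = 3.21×10^6

Re = 3.21×10^6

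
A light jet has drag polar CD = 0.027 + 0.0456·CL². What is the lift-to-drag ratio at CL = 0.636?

L/D = 14

CD = 0.027 + 0.0456 × 0.636² = 0.04545
L/D = CL/CD = 0.636 / 0.04545 = 14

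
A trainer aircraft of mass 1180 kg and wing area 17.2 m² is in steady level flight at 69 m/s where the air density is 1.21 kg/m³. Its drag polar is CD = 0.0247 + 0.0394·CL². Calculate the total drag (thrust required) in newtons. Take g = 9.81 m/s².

D = 1330 N

Level flight ⇒ L = W = m·g = 1180 × 9.81 = 11576 N.
Dynamic pressure q = 0.5 × 1.21 × 69² = 2880 Pa.
CL = W/(q·S) = 11576 / (2880 × 17.2) = 0.2337.
CD = 0.0247 + 0.0394 × 0.2337² = 0.02685.
D = q·S·CD = 2880 × 17.2 × 0.02685 = 1330 N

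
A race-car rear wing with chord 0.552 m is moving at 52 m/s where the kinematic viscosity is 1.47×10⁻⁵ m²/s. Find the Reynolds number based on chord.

Re = 1.95×10^6

Re = v·c/ν = 52 × 0.552 / (1.47×10⁻⁵) = 1.95×10^6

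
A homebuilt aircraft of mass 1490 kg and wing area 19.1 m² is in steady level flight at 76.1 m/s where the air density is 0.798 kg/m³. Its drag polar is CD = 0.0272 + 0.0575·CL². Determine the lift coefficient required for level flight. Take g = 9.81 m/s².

CL = 0.331

In steady level flight, lift balances weight: W = mg = 1490 × 9.81 = 14617 N.
q = ½ρv² = ½ × 0.798 × 76.1² = 2311 Pa.
Required CL = L/(qS) = 14617/(2311·19.1) = 0.3312.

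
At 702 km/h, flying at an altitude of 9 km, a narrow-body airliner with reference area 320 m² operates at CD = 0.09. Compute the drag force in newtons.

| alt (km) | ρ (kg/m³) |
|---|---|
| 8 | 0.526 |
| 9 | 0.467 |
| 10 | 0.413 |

D = 2.56×10^5 N

At 9 km, from the table: ρ = 0.467 kg/m³.
Convert speed: v = 702 km/h ÷ 3.6 = 195 m/s.
Dynamic pressure q = ½ρv² = ½ × 0.467 × 195² = 8879 Pa.
D = q·S·CD = 8879 × 320 × 0.09 = 2.56×10^5 N ≈ 256 kN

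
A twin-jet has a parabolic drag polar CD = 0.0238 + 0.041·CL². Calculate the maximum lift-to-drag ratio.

(L/D)max = 16

For CD = CD0 + K·CL², (L/D)max occurs at CL* = √(CD0/K) and equals 1/(2√(K·CD0)).
(L/D)max = 1/(2√(0.041 × 0.0238)) = 1/(2 × 0.03124) = 16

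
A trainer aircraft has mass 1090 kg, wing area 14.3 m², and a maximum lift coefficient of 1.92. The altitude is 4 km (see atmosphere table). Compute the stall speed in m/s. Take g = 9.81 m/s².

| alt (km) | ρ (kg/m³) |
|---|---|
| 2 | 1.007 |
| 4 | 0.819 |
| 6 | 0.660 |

At 4 km, from the table: ρ = 0.819 kg/m³.
At stall, lift equals weight: L = W = m·g = 1090 × 9.81 = 10690 N.
V_stall = √(2W/(ρ·S·CL,max)) = √(2 × 10690 / (0.819 × 14.3 × 1.92))
V_stall = √951.1 = 30.8 m/s

V_stall = 30.8 m/s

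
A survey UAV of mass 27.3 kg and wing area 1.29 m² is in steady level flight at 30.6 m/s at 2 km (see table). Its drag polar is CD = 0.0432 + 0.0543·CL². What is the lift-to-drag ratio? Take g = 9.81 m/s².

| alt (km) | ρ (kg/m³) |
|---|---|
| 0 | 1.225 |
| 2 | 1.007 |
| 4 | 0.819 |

L/D = 8.2

At 2 km, from the table: ρ = 1.007 kg/m³.
In steady level flight, lift balances weight: W = mg = 27.3 × 9.81 = 267.81 N.
Dynamic pressure q = 0.5 × 1.007 × 30.6² = 471.5 Pa.
Required CL = L/(qS) = 267.81/(471.5·1.29) = 0.4404.
CD = 0.0432 + 0.0543 × 0.4404² = 0.05373.
L/D = CL/CD = 0.4404 / 0.05373 = 8.2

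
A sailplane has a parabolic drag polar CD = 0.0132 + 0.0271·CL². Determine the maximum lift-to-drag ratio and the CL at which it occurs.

For CD = CD0 + K·CL², (L/D)max occurs at CL* = √(CD0/K) and equals 1/(2√(K·CD0)).
(L/D)max = 1/(2√(0.0271 × 0.0132)) = 1/(2 × 0.01891) = 26.4
CL* = √(0.0132/0.0271) = 0.698

(L/D)max = 26.4, at CL = 0.698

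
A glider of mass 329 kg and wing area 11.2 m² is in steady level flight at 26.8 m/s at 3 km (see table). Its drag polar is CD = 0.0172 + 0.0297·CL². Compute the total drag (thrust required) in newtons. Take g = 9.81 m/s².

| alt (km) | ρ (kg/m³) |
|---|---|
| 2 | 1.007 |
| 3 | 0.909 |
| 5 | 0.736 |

At 3 km, from the table: ρ = 0.909 kg/m³.
In steady level flight, lift balances weight: W = mg = 329 × 9.81 = 3227.5 N.
Dynamic pressure q = 0.5 × 0.909 × 26.8² = 326.4 Pa.
CL = 2W/(ρv²S) = 2×3227.5/(0.909×26.8²×11.2) = 0.8828.
CD = 0.0172 + 0.0297 × 0.8828² = 0.04034.
D = q·S·CD = 326.4 × 11.2 × 0.04034 = 147.5 N

D = 148 N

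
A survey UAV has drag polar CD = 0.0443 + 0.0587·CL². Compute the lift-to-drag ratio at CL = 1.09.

CD = 0.0443 + 0.0587 × 1.09² = 0.114
L/D = CL/CD = 1.09 / 0.114 = 9.56

L/D = 9.56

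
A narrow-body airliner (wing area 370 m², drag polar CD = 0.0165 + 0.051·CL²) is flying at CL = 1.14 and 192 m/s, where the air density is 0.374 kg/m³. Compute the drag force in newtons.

D = 2.11×10^5 N

CD = 0.0165 + 0.051 × 1.14² = 0.08278
D = ½ρv²S·CD = ½ × 0.374 × 192² × 370 × 0.08278 = 2.11×10^5 N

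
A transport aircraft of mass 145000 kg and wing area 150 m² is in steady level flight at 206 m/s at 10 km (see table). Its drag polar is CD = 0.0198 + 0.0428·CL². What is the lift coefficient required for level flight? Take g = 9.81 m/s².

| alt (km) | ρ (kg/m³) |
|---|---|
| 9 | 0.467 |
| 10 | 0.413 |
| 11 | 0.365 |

At 10 km, from the table: ρ = 0.413 kg/m³.
In steady level flight, lift balances weight: W = mg = 145000 × 9.81 = 1.4224×10^6 N.
Dynamic pressure q = 0.5 × 0.413 × 206² = 8763 Pa.
CL = 2W/(ρv²S) = 2×1.4224×10^6/(0.413×206²×150) = 1.082.

CL = 1.08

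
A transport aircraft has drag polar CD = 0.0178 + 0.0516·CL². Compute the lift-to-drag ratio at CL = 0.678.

L/D = 16.3

CD = 0.0178 + 0.0516 × 0.678² = 0.04152
L/D = CL/CD = 0.678 / 0.04152 = 16.3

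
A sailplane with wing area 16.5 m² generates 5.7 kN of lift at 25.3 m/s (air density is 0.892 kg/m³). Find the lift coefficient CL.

From L = ½ρv²S·CL, rearranging gives CL = 2L/(ρv²S).
CL = 2 × 5700 / (0.892 × 25.3² × 16.5) = 1.21

CL = 1.21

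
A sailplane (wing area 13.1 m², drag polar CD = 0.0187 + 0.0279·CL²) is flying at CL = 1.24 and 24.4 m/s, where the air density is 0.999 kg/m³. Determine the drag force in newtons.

CD = 0.0187 + 0.0279 × 1.24² = 0.0616
D = ½ρv²S·CD = ½ × 0.999 × 24.4² × 13.1 × 0.0616 = 240 N

D = 240 N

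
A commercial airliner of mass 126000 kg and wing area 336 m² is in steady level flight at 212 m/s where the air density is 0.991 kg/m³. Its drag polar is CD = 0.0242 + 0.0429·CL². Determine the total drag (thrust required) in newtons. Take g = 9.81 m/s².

D = 1.9×10^5 N

Level flight ⇒ L = W = m·g = 126000 × 9.81 = 1.2361×10^6 N.
q = ½ρv² = ½ × 0.991 × 212² = 22270 Pa.
CL = W/(q·S) = 1.2361×10^6 / (22270 × 336) = 0.1652.
CD = 0.0242 + 0.0429 × 0.1652² = 0.02537.
D = q·S·CD = 22270 × 336 × 0.02537 = 1.898×10^5 N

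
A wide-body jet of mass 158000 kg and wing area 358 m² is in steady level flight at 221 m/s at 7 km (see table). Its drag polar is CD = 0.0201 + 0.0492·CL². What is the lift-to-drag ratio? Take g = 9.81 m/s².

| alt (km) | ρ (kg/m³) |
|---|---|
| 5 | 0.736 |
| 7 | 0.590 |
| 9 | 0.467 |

L/D = 12.2

At 7 km, from the table: ρ = 0.590 kg/m³.
Weight W = mg = 158000 × 9.81 = 1.55×10^6 N; in level flight L = W.
Dynamic pressure q = 0.5 × 0.59 × 221² = 14410 Pa.
Required CL = L/(qS) = 1.55×10^6/(14410·358) = 0.3005.
CD = 0.0201 + 0.0492 × 0.3005² = 0.02454.
L/D = CL/CD = 0.3005 / 0.02454 = 12.2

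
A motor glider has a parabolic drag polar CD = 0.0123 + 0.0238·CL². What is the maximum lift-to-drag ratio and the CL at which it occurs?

For CD = CD0 + K·CL², (L/D)max occurs at CL* = √(CD0/K) and equals 1/(2√(K·CD0)).
(L/D)max = 1/(2√(0.0238 × 0.0123)) = 1/(2 × 0.01711) = 29.2
CL* = √(0.0123/0.0238) = 0.719

(L/D)max = 29.2, at CL = 0.719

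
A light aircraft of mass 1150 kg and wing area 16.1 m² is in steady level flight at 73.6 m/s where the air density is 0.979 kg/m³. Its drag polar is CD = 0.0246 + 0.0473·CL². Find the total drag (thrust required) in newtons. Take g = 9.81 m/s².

In steady level flight, lift balances weight: W = mg = 1150 × 9.81 = 11282 N.
Dynamic pressure q = 0.5 × 0.979 × 73.6² = 2652 Pa.
CL = W/(q·S) = 11282 / (2652 × 16.1) = 0.2643.
CD = 0.0246 + 0.0473 × 0.2643² = 0.0279.
D = q·S·CD = 2652 × 16.1 × 0.0279 = 1191 N

D = 1190 N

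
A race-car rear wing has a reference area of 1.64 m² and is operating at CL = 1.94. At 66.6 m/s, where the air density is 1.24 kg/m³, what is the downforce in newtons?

L = ½ρv²S·CL = ½ × 1.24 × 66.6² × 1.64 × 1.94 = 8750 N ≈ 8.75 kN

L = 8750 N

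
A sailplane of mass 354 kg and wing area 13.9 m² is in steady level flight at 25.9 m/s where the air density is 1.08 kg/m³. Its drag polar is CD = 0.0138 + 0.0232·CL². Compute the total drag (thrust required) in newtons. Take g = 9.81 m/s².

D = 125 N

Level flight ⇒ L = W = m·g = 354 × 9.81 = 3472.7 N.
Dynamic pressure q = 0.5 × 1.08 × 25.9² = 362.2 Pa.
CL = W/(q·S) = 3472.7 / (362.2 × 13.9) = 0.6897.
CD = 0.0138 + 0.0232 × 0.6897² = 0.02484.
D = q·S·CD = 362.2 × 13.9 × 0.02484 = 125.1 N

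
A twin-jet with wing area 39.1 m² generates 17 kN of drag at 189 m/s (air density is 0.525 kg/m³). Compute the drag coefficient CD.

CD = 0.0464

From D = ½ρv²S·CD, rearranging gives CD = 2D/(ρv²S).
CD = 2 × 17000 / (0.525 × 189² × 39.1) = 0.0464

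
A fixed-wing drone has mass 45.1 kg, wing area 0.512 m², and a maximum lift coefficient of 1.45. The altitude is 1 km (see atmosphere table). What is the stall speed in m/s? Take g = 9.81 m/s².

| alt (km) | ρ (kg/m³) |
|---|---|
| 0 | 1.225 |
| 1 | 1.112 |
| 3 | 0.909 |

At 1 km, from the table: ρ = 1.112 kg/m³.
At stall, lift equals weight: L = W = m·g = 45.1 × 9.81 = 442.4 N.
V_stall = √(2W/(ρ·S·CL,max)) = √(2 × 442.4 / (1.112 × 0.512 × 1.45))
V_stall = √1072 = 32.7 m/s

V_stall = 32.7 m/s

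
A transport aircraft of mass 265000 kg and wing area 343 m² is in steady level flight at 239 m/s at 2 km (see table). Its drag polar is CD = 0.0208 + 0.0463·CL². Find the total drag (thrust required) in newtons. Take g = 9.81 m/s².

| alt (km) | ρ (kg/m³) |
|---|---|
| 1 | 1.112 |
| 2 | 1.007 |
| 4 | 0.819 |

At 2 km, from the table: ρ = 1.007 kg/m³.
In steady level flight, lift balances weight: W = mg = 265000 × 9.81 = 2.5996×10^6 N.
Dynamic pressure q = 0.5 × 1.007 × 239² = 28760 Pa.
CL = W/(q·S) = 2.5996×10^6 / (28760 × 343) = 0.2635.
CD = 0.0208 + 0.0463 × 0.2635² = 0.02402.
D = q·S·CD = 28760 × 343 × 0.02402 = 2.369×10^5 N

D = 2.37×10^5 N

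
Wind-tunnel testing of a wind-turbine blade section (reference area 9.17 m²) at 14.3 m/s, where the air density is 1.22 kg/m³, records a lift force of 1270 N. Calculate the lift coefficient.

CL = 1.11

From L = ½ρv²S·CL, rearranging gives CL = 2L/(ρv²S).
CL = 2 × 1270 / (1.22 × 14.3² × 9.17) = 1.11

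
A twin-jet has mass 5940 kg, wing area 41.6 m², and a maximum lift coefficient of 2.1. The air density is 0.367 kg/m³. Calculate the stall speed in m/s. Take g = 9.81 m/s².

Weight W = mg = 5940 × 9.81 = 58270 N.
From L = ½ρV²S·CL,max = W: V_stall = √(2W/(ρSCL,max)) = √(2·58270/(0.367·41.6·2.1))
V_stall = √3635 = 60.3 m/s

V_stall = 60.3 m/s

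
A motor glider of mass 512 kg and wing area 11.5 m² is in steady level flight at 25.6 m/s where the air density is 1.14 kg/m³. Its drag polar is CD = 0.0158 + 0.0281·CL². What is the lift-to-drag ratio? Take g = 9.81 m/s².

L/D = 21.6

In steady level flight, lift balances weight: W = mg = 512 × 9.81 = 5022.7 N.
q = ½ρv² = ½ × 1.14 × 25.6² = 373.6 Pa.
CL = W/(q·S) = 5022.7 / (373.6 × 11.5) = 1.169.
CD = 0.0158 + 0.0281 × 1.169² = 0.05421.
L/D = CL/CD = 1.169 / 0.05421 = 21.6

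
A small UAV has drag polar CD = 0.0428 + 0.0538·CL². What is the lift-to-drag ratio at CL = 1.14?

CD = 0.0428 + 0.0538 × 1.14² = 0.1127
L/D = CL/CD = 1.14 / 0.1127 = 10.1

L/D = 10.1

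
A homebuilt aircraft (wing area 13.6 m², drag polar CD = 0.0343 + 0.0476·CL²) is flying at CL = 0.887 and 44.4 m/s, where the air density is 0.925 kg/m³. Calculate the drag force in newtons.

D = 890 N

CD = 0.0343 + 0.0476 × 0.887² = 0.07175
D = ½ρv²S·CD = ½ × 0.925 × 44.4² × 13.6 × 0.07175 = 890 N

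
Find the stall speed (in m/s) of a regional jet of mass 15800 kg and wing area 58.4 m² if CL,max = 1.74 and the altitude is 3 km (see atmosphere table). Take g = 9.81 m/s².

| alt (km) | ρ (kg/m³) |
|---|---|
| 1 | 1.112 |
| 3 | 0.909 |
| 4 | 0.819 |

At 3 km, from the table: ρ = 0.909 kg/m³.
At stall, lift equals weight: L = W = m·g = 15800 × 9.81 = 1.55×10^5 N.
V_stall = √(2W/(ρ·S·CL,max)) = √(2 × 1.55×10^5 / (0.909 × 58.4 × 1.74))
V_stall = √3356 = 57.9 m/s

V_stall = 57.9 m/s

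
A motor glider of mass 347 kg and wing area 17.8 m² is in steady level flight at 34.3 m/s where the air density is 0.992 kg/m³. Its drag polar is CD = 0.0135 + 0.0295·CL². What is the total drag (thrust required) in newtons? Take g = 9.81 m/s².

Weight W = mg = 347 × 9.81 = 3404.1 N; in level flight L = W.
q = ½ρv² = ½ × 0.992 × 34.3² = 583.5 Pa.
Required CL = L/(qS) = 3404.1/(583.5·17.8) = 0.3277.
CD = 0.0135 + 0.0295 × 0.3277² = 0.01667.
D = q·S·CD = 583.5 × 17.8 × 0.01667 = 173.1 N

D = 173 N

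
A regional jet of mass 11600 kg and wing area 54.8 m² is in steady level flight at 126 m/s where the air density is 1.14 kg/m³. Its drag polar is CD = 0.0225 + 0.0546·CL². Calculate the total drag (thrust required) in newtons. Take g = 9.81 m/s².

Level flight ⇒ L = W = m·g = 11600 × 9.81 = 1.138×10^5 N.
q = ½ρv² = ½ × 1.14 × 126² = 9049 Pa.
CL = W/(q·S) = 1.138×10^5 / (9049 × 54.8) = 0.2295.
CD = 0.0225 + 0.0546 × 0.2295² = 0.02538.
D = q·S·CD = 9049 × 54.8 × 0.02538 = 12580 N

D = 12600 N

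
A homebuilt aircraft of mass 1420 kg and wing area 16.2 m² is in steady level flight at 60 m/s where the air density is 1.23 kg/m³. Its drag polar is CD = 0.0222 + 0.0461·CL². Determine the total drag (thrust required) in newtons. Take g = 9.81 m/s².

D = 1050 N

In steady level flight, lift balances weight: W = mg = 1420 × 9.81 = 13930 N.
q = ½ρv² = ½ × 1.23 × 60² = 2214 Pa.
CL = W/(q·S) = 13930 / (2214 × 16.2) = 0.3884.
CD = 0.0222 + 0.0461 × 0.3884² = 0.02915.
D = q·S·CD = 2214 × 16.2 × 0.02915 = 1046 N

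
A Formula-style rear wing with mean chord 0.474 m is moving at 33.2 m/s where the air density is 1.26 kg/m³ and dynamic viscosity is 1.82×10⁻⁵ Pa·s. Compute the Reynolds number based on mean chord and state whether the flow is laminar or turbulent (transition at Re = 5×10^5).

Re = 1.09×10^6 (turbulent)

Re = ρ·v·c/μ = 1.26 × 33.2 × 0.474 / (1.82×10⁻⁵) = 1.09×10^6
Since 1.09×10^6 > 5×10^5, the flow is turbulent.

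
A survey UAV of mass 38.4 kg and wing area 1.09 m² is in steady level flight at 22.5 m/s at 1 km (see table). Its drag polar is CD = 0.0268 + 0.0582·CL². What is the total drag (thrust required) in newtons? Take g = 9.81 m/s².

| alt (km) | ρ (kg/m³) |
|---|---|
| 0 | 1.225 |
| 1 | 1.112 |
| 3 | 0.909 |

At 1 km, from the table: ρ = 1.112 kg/m³.
In steady level flight, lift balances weight: W = mg = 38.4 × 9.81 = 376.7 N.
q = ½ρv² = ½ × 1.112 × 22.5² = 281.5 Pa.
CL = 2W/(ρv²S) = 2×376.7/(1.112×22.5²×1.09) = 1.228.
CD = 0.0268 + 0.0582 × 1.228² = 0.1145.
D = q·S·CD = 281.5 × 1.09 × 0.1145 = 35.14 N

D = 35.1 N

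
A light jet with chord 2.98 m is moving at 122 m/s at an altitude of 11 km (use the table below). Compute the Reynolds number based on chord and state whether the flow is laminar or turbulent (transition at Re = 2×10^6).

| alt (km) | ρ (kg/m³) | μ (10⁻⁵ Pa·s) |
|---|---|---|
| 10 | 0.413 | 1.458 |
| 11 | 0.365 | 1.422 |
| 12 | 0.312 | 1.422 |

At 11 km, from the table: ρ = 0.365 kg/m³, μ = 1.422×10⁻⁵ Pa·s.
Re = ρ·v·c/μ = 0.365 × 122 × 2.98 / (1.422×10⁻⁵) = 9.33×10^6
Since 9.33×10^6 > 2×10^6, the flow is turbulent.

Re = 9.33×10^6 (turbulent)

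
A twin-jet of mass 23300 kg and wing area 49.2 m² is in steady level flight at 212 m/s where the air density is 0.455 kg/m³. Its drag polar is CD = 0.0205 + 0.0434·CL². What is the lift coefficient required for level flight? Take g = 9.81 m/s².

Weight W = mg = 23300 × 9.81 = 2.2857×10^5 N; in level flight L = W.
q = ½ρv² = ½ × 0.455 × 212² = 10220 Pa.
CL = 2W/(ρv²S) = 2×2.2857×10^5/(0.455×212²×49.2) = 0.4544.

CL = 0.454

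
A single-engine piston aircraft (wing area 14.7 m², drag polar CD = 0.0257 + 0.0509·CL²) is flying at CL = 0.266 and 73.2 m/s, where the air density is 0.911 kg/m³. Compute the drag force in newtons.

CD = 0.0257 + 0.0509 × 0.266² = 0.0293
D = ½ρv²S·CD = ½ × 0.911 × 73.2² × 14.7 × 0.0293 = 1050 N

D = 1050 N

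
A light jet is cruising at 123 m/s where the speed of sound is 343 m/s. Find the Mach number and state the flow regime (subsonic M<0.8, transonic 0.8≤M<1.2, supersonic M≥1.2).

M = 0.359 (subsonic)

M = v/a = 123 / 343 = 0.359
M = 0.359 → subsonic.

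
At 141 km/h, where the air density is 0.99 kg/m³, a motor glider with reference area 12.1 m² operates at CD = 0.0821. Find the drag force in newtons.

Convert speed: v = 141 km/h ÷ 3.6 = 39.17 m/s.
D = ½ρv²S·CD = ½ × 0.99 × 39.17² × 12.1 × 0.0821 = 754 N

D = 754 N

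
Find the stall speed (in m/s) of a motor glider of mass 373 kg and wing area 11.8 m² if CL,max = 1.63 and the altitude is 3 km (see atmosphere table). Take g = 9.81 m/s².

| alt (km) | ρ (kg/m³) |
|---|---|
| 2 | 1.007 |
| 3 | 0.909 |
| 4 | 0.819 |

V_stall = 20.5 m/s

At 3 km, from the table: ρ = 0.909 kg/m³.
At stall, lift equals weight: L = W = m·g = 373 × 9.81 = 3659 N.
V_stall = √(2W/(ρ·S·CL,max)) = √(2 × 3659 / (0.909 × 11.8 × 1.63))
V_stall = √418.6 = 20.5 m/s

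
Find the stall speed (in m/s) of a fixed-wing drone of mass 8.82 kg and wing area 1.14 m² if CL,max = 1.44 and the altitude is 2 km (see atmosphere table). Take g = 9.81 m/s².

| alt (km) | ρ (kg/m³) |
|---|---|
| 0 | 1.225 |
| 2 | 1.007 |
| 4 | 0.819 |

At 2 km, from the table: ρ = 1.007 kg/m³.
Weight W = mg = 8.82 × 9.81 = 86.52 N.
From L = ½ρV²S·CL,max = W: V_stall = √(2W/(ρSCL,max)) = √(2·86.52/(1.007·1.14·1.44))
V_stall = √104.7 = 10.2 m/s

V_stall = 10.2 m/s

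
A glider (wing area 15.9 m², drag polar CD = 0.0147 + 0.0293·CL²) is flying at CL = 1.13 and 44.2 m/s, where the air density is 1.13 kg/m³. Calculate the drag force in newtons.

D = 915 N

CD = 0.0147 + 0.0293 × 1.13² = 0.05211
D = ½ρv²S·CD = ½ × 1.13 × 44.2² × 15.9 × 0.05211 = 915 N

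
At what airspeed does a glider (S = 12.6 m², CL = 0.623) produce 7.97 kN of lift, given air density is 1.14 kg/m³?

L = ½ρv²S·CL ⇒ v = √(2L/(ρ·S·CL))
v = √(2 × 7970 / (1.14 × 12.6 × 0.623)) = √1781 = 42.2 m/s

v = 42.2 m/s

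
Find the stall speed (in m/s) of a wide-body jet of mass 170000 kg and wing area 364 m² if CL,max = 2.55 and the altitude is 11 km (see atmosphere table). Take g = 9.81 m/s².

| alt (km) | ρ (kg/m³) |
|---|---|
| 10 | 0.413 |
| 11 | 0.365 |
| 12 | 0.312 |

At 11 km, from the table: ρ = 0.365 kg/m³.
At stall, lift equals weight: L = W = m·g = 170000 × 9.81 = 1.668×10^6 N.
From L = ½ρV²S·CL,max = W: V_stall = √(2W/(ρSCL,max)) = √(2·1.668×10^6/(0.365·364·2.55))
V_stall = √9845 = 99.2 m/s

V_stall = 99.2 m/s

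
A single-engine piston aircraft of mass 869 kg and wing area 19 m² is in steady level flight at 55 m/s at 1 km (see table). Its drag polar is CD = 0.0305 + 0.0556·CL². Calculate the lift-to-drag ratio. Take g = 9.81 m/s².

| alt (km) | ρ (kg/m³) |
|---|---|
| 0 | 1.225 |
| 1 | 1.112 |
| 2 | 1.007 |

L/D = 7.74

At 1 km, from the table: ρ = 1.112 kg/m³.
Weight W = mg = 869 × 9.81 = 8524.9 N; in level flight L = W.
Dynamic pressure q = 0.5 × 1.112 × 55² = 1682 Pa.
CL = W/(q·S) = 8524.9 / (1682 × 19) = 0.2668.
CD = 0.0305 + 0.0556 × 0.2668² = 0.03446.
L/D = CL/CD = 0.2668 / 0.03446 = 7.74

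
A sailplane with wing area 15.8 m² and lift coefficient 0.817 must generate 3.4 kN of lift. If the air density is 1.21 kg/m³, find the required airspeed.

v = 20.9 m/s

L = ½ρv²S·CL ⇒ v = √(2L/(ρ·S·CL))
v = √(2 × 3400 / (1.21 × 15.8 × 0.817)) = √435.4 = 20.9 m/s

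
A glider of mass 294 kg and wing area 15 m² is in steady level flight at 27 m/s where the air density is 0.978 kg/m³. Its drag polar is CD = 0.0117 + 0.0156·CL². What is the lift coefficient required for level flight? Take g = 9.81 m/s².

CL = 0.539

Weight W = mg = 294 × 9.81 = 2884.1 N; in level flight L = W.
Dynamic pressure q = 0.5 × 0.978 × 27² = 356.5 Pa.
CL = 2W/(ρv²S) = 2×2884.1/(0.978×27²×15) = 0.5394.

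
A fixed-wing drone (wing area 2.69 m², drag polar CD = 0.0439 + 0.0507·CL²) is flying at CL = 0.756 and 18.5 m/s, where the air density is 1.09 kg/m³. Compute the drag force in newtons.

D = 36.6 N

CD = 0.0439 + 0.0507 × 0.756² = 0.07288
D = ½ρv²S·CD = ½ × 1.09 × 18.5² × 2.69 × 0.07288 = 36.6 N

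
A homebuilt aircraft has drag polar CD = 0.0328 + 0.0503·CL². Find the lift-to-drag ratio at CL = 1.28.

L/D = 11.1

CD = 0.0328 + 0.0503 × 1.28² = 0.1152
L/D = CL/CD = 1.28 / 0.1152 = 11.1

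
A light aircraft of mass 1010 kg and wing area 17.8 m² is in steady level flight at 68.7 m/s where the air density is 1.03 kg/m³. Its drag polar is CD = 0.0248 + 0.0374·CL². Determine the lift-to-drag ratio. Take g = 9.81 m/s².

Level flight ⇒ L = W = m·g = 1010 × 9.81 = 9908.1 N.
q = ½ρv² = ½ × 1.03 × 68.7² = 2431 Pa.
Required CL = L/(qS) = 9908.1/(2431·17.8) = 0.229.
CD = 0.0248 + 0.0374 × 0.229² = 0.02676.
L/D = CL/CD = 0.229 / 0.02676 = 8.56

L/D = 8.56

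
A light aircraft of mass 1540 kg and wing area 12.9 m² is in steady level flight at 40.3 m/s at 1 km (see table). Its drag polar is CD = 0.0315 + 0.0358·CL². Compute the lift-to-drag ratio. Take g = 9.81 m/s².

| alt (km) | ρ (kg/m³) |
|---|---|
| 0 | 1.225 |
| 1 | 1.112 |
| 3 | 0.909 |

At 1 km, from the table: ρ = 1.112 kg/m³.
Level flight ⇒ L = W = m·g = 1540 × 9.81 = 15107 N.
q = ½ρv² = ½ × 1.112 × 40.3² = 903 Pa.
CL = 2W/(ρv²S) = 2×15107/(1.112×40.3²×12.9) = 1.297.
CD = 0.0315 + 0.0358 × 1.297² = 0.09172.
L/D = CL/CD = 1.297 / 0.09172 = 14.1

L/D = 14.1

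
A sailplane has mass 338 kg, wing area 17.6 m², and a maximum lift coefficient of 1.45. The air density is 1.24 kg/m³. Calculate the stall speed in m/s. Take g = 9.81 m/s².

V_stall = 14.5 m/s

At stall, lift equals weight: L = W = m·g = 338 × 9.81 = 3316 N.
From L = ½ρV²S·CL,max = W: V_stall = √(2W/(ρSCL,max)) = √(2·3316/(1.24·17.6·1.45))
V_stall = √209.6 = 14.5 m/s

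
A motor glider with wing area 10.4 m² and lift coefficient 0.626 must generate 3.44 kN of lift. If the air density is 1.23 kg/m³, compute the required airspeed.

L = ½ρv²S·CL ⇒ v = √(2L/(ρ·S·CL))
v = √(2 × 3440 / (1.23 × 10.4 × 0.626)) = √859.2 = 29.3 m/s

v = 29.3 m/s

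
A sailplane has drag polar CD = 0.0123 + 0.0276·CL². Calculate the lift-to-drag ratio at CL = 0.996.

L/D = 25.1

CD = 0.0123 + 0.0276 × 0.996² = 0.03968
L/D = CL/CD = 0.996 / 0.03968 = 25.1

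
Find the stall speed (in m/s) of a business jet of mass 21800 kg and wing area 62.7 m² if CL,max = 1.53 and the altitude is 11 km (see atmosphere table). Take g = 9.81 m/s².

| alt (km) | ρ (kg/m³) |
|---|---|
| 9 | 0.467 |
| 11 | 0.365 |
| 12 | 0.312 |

At 11 km, from the table: ρ = 0.365 kg/m³.
At stall, lift equals weight: L = W = m·g = 21800 × 9.81 = 2.139×10^5 N.
From L = ½ρV²S·CL,max = W: V_stall = √(2W/(ρSCL,max)) = √(2·2.139×10^5/(0.365·62.7·1.53))
V_stall = √12220 = 111 m/s

V_stall = 111 m/s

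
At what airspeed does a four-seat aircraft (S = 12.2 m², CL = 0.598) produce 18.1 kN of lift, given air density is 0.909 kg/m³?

v = 73.9 m/s

L = ½ρv²S·CL ⇒ v = √(2L/(ρ·S·CL))
v = √(2 × 18100 / (0.909 × 12.2 × 0.598)) = √5459 = 73.9 m/s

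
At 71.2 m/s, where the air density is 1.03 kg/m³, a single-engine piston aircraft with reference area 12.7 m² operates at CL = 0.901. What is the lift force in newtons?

L = 29900 N

Dynamic pressure q = ½ρv² = ½ × 1.03 × 71.2² = 2611 Pa.
L = q·S·CL = 2611 × 12.7 × 0.901 = 29900 N ≈ 29.9 kN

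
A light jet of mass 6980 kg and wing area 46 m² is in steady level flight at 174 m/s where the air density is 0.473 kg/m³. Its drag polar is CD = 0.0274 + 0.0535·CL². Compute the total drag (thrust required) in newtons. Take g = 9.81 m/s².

In steady level flight, lift balances weight: W = mg = 6980 × 9.81 = 68474 N.
Dynamic pressure q = 0.5 × 0.473 × 174² = 7160 Pa.
Required CL = L/(qS) = 68474/(7160·46) = 0.2079.
CD = 0.0274 + 0.0535 × 0.2079² = 0.02971.
D = q·S·CD = 7160 × 46 × 0.02971 = 9786 N

D = 9790 N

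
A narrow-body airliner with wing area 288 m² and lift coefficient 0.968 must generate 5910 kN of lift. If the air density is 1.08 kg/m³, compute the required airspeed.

v = 198 m/s

L = ½ρv²S·CL ⇒ v = √(2L/(ρ·S·CL))
v = √(2 × 5.91×10^6 / (1.08 × 288 × 0.968)) = √39260 = 198 m/s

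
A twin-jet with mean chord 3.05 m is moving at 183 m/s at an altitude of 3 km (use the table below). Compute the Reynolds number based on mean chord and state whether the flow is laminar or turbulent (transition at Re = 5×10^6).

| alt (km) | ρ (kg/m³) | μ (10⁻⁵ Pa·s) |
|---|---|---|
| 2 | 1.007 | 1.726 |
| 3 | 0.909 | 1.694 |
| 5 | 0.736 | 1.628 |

Re = 3×10^7 (turbulent)

At 3 km, from the table: ρ = 0.909 kg/m³, μ = 1.694×10⁻⁵ Pa·s.
Re = ρ·v·c/μ = 0.909 × 183 × 3.05 / (1.694×10⁻⁵) = 3×10^7
Since 3×10^7 > 5×10^6, the flow is turbulent.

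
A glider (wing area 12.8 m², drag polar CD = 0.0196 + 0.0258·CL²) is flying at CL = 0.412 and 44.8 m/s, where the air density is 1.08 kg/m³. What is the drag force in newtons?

CD = 0.0196 + 0.0258 × 0.412² = 0.02398
D = ½ρv²S·CD = ½ × 1.08 × 44.8² × 12.8 × 0.02398 = 333 N

D = 333 N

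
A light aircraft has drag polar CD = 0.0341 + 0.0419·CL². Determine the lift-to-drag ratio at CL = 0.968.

L/D = 13.2

CD = 0.0341 + 0.0419 × 0.968² = 0.07336
L/D = CL/CD = 0.968 / 0.07336 = 13.2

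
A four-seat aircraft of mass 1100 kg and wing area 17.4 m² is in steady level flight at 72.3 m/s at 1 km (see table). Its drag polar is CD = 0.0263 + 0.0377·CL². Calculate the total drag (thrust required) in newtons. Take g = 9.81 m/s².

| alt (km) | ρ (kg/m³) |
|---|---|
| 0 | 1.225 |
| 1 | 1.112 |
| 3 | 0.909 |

D = 1420 N

At 1 km, from the table: ρ = 1.112 kg/m³.
Level flight ⇒ L = W = m·g = 1100 × 9.81 = 10791 N.
Dynamic pressure q = 0.5 × 1.112 × 72.3² = 2906 Pa.
CL = W/(q·S) = 10791 / (2906 × 17.4) = 0.2134.
CD = 0.0263 + 0.0377 × 0.2134² = 0.02802.
D = q·S·CD = 2906 × 17.4 × 0.02802 = 1417 N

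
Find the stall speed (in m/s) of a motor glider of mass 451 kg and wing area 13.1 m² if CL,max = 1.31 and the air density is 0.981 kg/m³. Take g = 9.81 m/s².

V_stall = 22.9 m/s

Stall occurs when L = W at CL,max. W = mg = 451 × 9.81 = 4424 N.
From L = ½ρV²S·CL,max = W: V_stall = √(2W/(ρSCL,max)) = √(2·4424/(0.981·13.1·1.31))
V_stall = √525.6 = 22.9 m/s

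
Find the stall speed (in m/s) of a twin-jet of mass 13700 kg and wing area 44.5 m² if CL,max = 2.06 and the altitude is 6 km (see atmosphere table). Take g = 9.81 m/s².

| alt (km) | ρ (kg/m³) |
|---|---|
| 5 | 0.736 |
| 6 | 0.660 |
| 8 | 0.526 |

V_stall = 66.7 m/s

At 6 km, from the table: ρ = 0.660 kg/m³.
Stall occurs when L = W at CL,max. W = mg = 13700 × 9.81 = 1.344×10^5 N.
V_stall = √(2W/(ρ·S·CL,max)) = √(2 × 1.344×10^5 / (0.66 × 44.5 × 2.06))
V_stall = √4443 = 66.7 m/s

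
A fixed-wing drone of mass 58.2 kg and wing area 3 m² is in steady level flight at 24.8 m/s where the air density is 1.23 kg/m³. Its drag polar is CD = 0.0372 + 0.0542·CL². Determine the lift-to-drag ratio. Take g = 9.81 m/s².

Level flight ⇒ L = W = m·g = 58.2 × 9.81 = 570.94 N.
Dynamic pressure q = 0.5 × 1.23 × 24.8² = 378.2 Pa.
CL = W/(q·S) = 570.94 / (378.2 × 3) = 0.5031.
CD = 0.0372 + 0.0542 × 0.5031² = 0.05092.
L/D = CL/CD = 0.5031 / 0.05092 = 9.88

L/D = 9.88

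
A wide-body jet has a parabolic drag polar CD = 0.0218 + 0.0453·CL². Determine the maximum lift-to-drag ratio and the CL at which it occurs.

For CD = CD0 + K·CL², (L/D)max occurs at CL* = √(CD0/K) and equals 1/(2√(K·CD0)).
(L/D)max = 1/(2√(0.0453 × 0.0218)) = 1/(2 × 0.03143) = 15.9
CL* = √(0.0218/0.0453) = 0.694

(L/D)max = 15.9, at CL = 0.694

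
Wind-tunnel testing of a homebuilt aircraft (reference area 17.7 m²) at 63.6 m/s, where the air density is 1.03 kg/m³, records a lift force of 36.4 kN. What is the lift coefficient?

From L = ½ρv²S·CL, rearranging gives CL = 2L/(ρv²S).
CL = 2 × 36400 / (1.03 × 63.6² × 17.7) = 0.987

CL = 0.987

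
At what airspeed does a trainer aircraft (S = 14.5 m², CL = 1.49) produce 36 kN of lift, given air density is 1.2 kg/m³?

L = ½ρv²S·CL ⇒ v = √(2L/(ρ·S·CL))
v = √(2 × 36000 / (1.2 × 14.5 × 1.49)) = √2777 = 52.7 m/s

v = 52.7 m/s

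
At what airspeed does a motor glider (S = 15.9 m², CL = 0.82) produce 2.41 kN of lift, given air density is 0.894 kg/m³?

v = 20.3 m/s

L = ½ρv²S·CL ⇒ v = √(2L/(ρ·S·CL))
v = √(2 × 2410 / (0.894 × 15.9 × 0.82)) = √413.5 = 20.3 m/s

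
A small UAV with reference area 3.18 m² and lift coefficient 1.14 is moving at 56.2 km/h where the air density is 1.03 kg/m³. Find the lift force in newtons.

Convert speed: v = 56.2 km/h ÷ 3.6 = 15.61 m/s.
L = ½ρv²S·CL = ½ × 1.03 × 15.61² × 3.18 × 1.14 = 455 N

L = 455 N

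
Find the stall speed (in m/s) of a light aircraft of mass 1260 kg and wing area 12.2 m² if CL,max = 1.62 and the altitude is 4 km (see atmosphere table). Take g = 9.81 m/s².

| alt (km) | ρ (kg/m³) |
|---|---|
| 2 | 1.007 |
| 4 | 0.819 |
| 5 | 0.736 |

At 4 km, from the table: ρ = 0.819 kg/m³.
At stall, lift equals weight: L = W = m·g = 1260 × 9.81 = 12360 N.
V_stall = √(2W/(ρ·S·CL,max)) = √(2 × 12360 / (0.819 × 12.2 × 1.62))
V_stall = √1527 = 39.1 m/s

V_stall = 39.1 m/s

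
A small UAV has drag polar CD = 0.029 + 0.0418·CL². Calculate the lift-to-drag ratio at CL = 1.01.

L/D = 14.1

CD = 0.029 + 0.0418 × 1.01² = 0.07164
L/D = CL/CD = 1.01 / 0.07164 = 14.1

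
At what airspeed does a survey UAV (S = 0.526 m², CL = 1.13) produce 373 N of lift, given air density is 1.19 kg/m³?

v = 32.5 m/s

L = ½ρv²S·CL ⇒ v = √(2L/(ρ·S·CL))
v = √(2 × 373 / (1.19 × 0.526 × 1.13)) = √1055 = 32.5 m/s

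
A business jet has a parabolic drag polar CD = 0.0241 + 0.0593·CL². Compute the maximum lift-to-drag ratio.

(L/D)max = 13.2

For CD = CD0 + K·CL², (L/D)max occurs at CL* = √(CD0/K) and equals 1/(2√(K·CD0)).
(L/D)max = 1/(2√(0.0593 × 0.0241)) = 1/(2 × 0.0378) = 13.2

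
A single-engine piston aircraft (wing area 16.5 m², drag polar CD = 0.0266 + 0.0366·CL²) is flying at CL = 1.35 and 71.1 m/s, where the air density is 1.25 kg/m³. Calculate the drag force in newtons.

CD = 0.0266 + 0.0366 × 1.35² = 0.0933
D = ½ρv²S·CD = ½ × 1.25 × 71.1² × 16.5 × 0.0933 = 4860 N

D = 4860 N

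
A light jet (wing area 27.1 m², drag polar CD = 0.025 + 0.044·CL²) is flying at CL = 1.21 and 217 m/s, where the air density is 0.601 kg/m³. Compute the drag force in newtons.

CD = 0.025 + 0.044 × 1.21² = 0.08942
D = ½ρv²S·CD = ½ × 0.601 × 217² × 27.1 × 0.08942 = 34300 N

D = 34300 N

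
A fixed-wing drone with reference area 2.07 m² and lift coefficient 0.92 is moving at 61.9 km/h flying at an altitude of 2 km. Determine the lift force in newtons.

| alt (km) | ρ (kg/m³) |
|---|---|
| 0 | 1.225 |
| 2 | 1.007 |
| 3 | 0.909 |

At 2 km, from the table: ρ = 1.007 kg/m³.
Convert speed: v = 61.9 km/h ÷ 3.6 = 17.19 m/s.
Dynamic pressure q = ½ρv² = ½ × 1.007 × 17.19² = 148.9 Pa.
L = q·S·CL = 148.9 × 2.07 × 0.92 = 283 N

L = 283 N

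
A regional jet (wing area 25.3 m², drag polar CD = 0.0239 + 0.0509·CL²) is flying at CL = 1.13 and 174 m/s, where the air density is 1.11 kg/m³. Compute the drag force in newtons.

D = 37800 N

CD = 0.0239 + 0.0509 × 1.13² = 0.08889
D = ½ρv²S·CD = ½ × 1.11 × 174² × 25.3 × 0.08889 = 37800 N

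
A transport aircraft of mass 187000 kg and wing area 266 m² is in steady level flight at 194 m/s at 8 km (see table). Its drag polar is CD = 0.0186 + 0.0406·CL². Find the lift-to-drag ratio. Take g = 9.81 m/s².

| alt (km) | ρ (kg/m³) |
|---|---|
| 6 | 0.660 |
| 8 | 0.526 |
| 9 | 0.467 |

L/D = 18.2

At 8 km, from the table: ρ = 0.526 kg/m³.
In steady level flight, lift balances weight: W = mg = 187000 × 9.81 = 1.8345×10^6 N.
Dynamic pressure q = 0.5 × 0.526 × 194² = 9898 Pa.
CL = W/(q·S) = 1.8345×10^6 / (9898 × 266) = 0.6967.
CD = 0.0186 + 0.0406 × 0.6967² = 0.03831.
L/D = CL/CD = 0.6967 / 0.03831 = 18.2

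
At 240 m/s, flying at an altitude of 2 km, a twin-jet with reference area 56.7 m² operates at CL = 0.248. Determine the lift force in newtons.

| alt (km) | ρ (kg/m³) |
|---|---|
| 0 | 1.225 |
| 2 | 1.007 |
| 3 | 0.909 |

At 2 km, from the table: ρ = 1.007 kg/m³.
Dynamic pressure q = ½ρv² = ½ × 1.007 × 240² = 29000 Pa.
L = q·S·CL = 29000 × 56.7 × 0.248 = 4.08×10^5 N ≈ 408 kN

L = 4.08×10^5 N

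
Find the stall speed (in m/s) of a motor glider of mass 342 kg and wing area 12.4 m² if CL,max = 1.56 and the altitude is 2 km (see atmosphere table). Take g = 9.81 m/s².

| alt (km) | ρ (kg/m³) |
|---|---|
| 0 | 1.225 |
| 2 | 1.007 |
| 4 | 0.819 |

At 2 km, from the table: ρ = 1.007 kg/m³.
Weight W = mg = 342 × 9.81 = 3355 N.
V_stall = √(2W/(ρ·S·CL,max)) = √(2 × 3355 / (1.007 × 12.4 × 1.56))
V_stall = √344.5 = 18.6 m/s

V_stall = 18.6 m/s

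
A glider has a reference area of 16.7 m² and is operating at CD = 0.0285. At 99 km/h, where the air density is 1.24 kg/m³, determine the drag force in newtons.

Convert speed: v = 99 km/h ÷ 3.6 = 27.5 m/s.
Dynamic pressure q = ½ρv² = ½ × 1.24 × 27.5² = 468.9 Pa.
D = q·S·CD = 468.9 × 16.7 × 0.0285 = 223 N

D = 223 N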